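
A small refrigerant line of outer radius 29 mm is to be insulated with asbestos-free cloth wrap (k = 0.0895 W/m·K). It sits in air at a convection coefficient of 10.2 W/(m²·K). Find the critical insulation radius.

For a cylinder r_cr = k/h = 0.0895/10.2
r_cr = 8.77 mm; since the bare radius (29 mm) is above r_cr, any added insulation will reduce heat loss.

r_cr ≈ 8.77 mm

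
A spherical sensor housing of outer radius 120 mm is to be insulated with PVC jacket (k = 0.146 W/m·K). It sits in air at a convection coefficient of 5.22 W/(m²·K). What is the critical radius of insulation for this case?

For a sphere r_cr = 2k/h = 2×0.146/5.22
r_cr = 55.9 mm; since the bare radius (120 mm) is above r_cr, any added insulation will reduce heat loss.

r_cr ≈ 55.9 mm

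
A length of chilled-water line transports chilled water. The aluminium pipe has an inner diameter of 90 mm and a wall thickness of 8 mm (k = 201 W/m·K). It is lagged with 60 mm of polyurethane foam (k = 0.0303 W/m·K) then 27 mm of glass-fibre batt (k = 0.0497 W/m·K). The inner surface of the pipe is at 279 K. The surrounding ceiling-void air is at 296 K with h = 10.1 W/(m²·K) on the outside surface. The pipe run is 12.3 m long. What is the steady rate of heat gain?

Radial resistances (cylindrical: R_cond = ln(r_o/r_i)/(2πkL), R_conv = 1/(h·2πrL)):
R_aluminium pipe wall = ln(53/45)/(2π×201×12.3) = 1.053×10^-5 K/W
R_polyurethane foam = ln(113/53)/(2π×0.0303×12.3) = 0.3233 K/W
R_glass-fibre batt = ln(140/113)/(2π×0.0497×12.3) = 0.05578 K/W
R_outer film = 1/(h_o·2πr_oL) = 1/(10.1×2π×0.14×12.3) = 0.009151 K/W
R_total = 0.3883 K/W
Q = ΔT/R_total = 17/0.3883

Q ≈ 43.8 W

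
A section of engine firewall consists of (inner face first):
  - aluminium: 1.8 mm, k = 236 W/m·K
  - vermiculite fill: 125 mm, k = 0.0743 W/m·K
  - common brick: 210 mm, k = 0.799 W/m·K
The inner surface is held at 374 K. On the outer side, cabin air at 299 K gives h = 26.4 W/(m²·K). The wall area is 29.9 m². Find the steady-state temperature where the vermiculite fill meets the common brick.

Thermal resistances in series:
R_aluminium = L/(kA) = 0.0018/(236×29.9) = 2.551×10^-7 K/W
R_vermiculite fill = L/(kA) = 0.125/(0.0743×29.9) = 0.05627 K/W
R_common brick = L/(kA) = 0.21/(0.799×29.9) = 0.00879 K/W
R_outer film = 1/(h_o·A) = 1/(26.4×29.9) = 0.001267 K/W
R_total = 0.06632 K/W;  Q = ΔT/R_total = 75/0.06632 = 1131 W
T_interface = T_inner − Q·ΣR(inner→interface) = 374 − 1130×0.05627

T ≈ 310 K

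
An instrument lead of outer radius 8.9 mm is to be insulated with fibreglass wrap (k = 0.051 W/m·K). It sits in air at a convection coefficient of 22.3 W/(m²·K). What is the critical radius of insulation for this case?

For a cylinder r_cr = k/h = 0.051/22.3
r_cr = 2.29 mm; since the bare radius (8.9 mm) is above r_cr, any added insulation will reduce heat loss.

r_cr ≈ 2.29 mm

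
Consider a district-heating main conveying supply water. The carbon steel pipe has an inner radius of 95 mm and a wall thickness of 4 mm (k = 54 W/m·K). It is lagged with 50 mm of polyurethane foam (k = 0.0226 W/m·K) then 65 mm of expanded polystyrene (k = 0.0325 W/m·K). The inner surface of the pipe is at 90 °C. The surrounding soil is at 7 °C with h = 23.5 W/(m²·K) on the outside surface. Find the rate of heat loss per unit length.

Treating each annulus and film as a series resistance:
R_carbon steel pipe wall = ln(99/95)/(2π×54×1) = 1.216×10^-4 K/W
R_polyurethane foam = ln(149/99)/(2π×0.0226×1) = 2.879 K/W
R_expanded polystyrene = ln(214/149)/(2π×0.0325×1) = 1.773 K/W
R_outer film = 1/(h_o·2πr_oL) = 1/(23.5×2π×0.214×1) = 0.03165 K/W
R_total = 4.684 K/W
Q = ΔT/R_total = 83/4.684

q′ ≈ 17.7 W/m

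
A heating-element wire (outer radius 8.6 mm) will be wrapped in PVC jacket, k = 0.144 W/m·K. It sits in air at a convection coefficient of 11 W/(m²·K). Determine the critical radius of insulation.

For a cylinder r_cr = k/h = 0.144/11
r_cr = 13.1 mm; since the bare radius (8.6 mm) is below r_cr, adding a thin layer of insulation will *increase* heat loss.

r_cr ≈ 13.1 mm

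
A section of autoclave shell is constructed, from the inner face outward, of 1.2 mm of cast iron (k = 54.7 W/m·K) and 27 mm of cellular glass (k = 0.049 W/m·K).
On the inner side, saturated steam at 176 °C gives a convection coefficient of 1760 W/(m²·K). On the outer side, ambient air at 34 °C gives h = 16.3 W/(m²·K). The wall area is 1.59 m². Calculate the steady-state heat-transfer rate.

Thermal resistances in series:
R_inner film = 1/(h_i·A) = 1/(1760×1.59) = 3.573×10^-4 K/W
R_cast iron = L/(kA) = 0.0012/(54.7×1.59) = 1.38×10^-5 K/W
R_cellular glass = L/(kA) = 0.027/(0.049×1.59) = 0.3466 K/W
R_outer film = 1/(h_o·A) = 1/(16.3×1.59) = 0.03858 K/W
R_total = 0.3855 K/W
Q = ΔT / R_total = 142 / 0.3855

Q ≈ 368 W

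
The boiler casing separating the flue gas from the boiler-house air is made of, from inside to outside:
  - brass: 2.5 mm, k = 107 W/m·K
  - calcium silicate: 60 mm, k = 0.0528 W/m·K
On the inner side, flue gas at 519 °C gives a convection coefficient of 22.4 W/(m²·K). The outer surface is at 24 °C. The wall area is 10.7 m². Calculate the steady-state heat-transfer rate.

Thermal resistances in series:
R_inner film = 1/(h_i·A) = 1/(22.4×10.7) = 0.004172 K/W
R_brass = L/(kA) = 0.0025/(107×10.7) = 2.184×10^-6 K/W
R_calcium silicate = L/(kA) = 0.06/(0.0528×10.7) = 0.1062 K/W
R_total = 0.1104 K/W
Q = ΔT / R_total = 495 / 0.1104

Q ≈ 4480 W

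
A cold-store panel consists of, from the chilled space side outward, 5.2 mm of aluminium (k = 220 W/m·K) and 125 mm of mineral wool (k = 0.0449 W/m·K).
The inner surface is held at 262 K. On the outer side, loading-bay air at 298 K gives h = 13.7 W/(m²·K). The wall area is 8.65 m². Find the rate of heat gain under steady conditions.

Model the wall as resistances in series:
R_aluminium = L/(kA) = 0.0052/(220×8.65) = 2.733×10^-6 K/W
R_mineral wool = L/(kA) = 0.125/(0.0449×8.65) = 0.3218 K/W
R_outer film = 1/(h_o·A) = 1/(13.7×8.65) = 0.008438 K/W
R_total = 0.3303 K/W
Q = ΔT / R_total = 36 / 0.3303

Q ≈ 109 W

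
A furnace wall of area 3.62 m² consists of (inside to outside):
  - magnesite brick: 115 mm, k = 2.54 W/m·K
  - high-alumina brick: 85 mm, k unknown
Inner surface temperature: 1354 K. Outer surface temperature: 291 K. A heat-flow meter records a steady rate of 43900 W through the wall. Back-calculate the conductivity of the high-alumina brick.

k ≈ 2.01 W/(m·K)

Series thermal resistances:
R_magnesite brick = L/(kA) = 0.115/(2.54×3.62) = 0.01251 K/W
Sum of known resistances R_other = 0.01251 K/W
Total R = ΔT/Q = 1063/43900 = 0.02421 K/W
R_high-alumina brick = R_total − R_other = 0.01171 K/W
k = L/(R·A) = 0.085/(0.01171×3.62)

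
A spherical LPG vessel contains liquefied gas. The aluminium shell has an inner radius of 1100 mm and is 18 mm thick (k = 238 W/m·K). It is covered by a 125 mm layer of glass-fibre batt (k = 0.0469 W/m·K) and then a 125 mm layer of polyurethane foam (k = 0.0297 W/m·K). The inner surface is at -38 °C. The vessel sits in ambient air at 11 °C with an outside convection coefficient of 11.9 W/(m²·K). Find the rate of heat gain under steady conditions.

Q ≈ 139 W

For a spherical shell R = (1/r₁ − 1/r₂)/(4πk); film R = 1/(h·4πr²). In series:
R_aluminium shell = (1/1.1 − 1/1.118)/(4π×238) = 4.894×10^-6 K/W
R_glass-fibre batt = (1/1.118 − 1/1.243)/(4π×0.0469) = 0.1526 K/W
R_polyurethane foam = (1/1.243 − 1/1.368)/(4π×0.0297) = 0.197 K/W
R_outer film = 1/(h·4πr_o²) = 1/(11.9×4π×1.368²) = 0.003573 K/W
R_total = 0.3532 K/W
Q = ΔT/R_total = 49/0.3532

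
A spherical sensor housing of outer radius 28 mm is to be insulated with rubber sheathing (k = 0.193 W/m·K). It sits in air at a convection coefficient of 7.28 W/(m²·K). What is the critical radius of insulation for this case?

r_cr ≈ 53 mm

For a sphere r_cr = 2k/h = 2×0.193/7.28
r_cr = 53 mm; since the bare radius (28 mm) is below r_cr, adding a thin layer of insulation will *increase* heat loss.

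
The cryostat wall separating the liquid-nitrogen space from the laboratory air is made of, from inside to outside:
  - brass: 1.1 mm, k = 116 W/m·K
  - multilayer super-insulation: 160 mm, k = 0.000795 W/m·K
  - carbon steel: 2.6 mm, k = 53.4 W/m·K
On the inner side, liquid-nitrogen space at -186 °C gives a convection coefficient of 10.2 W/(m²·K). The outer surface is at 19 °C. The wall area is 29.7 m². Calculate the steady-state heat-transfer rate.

Thermal resistances in series:
R_inner film = 1/(h_i·A) = 1/(10.2×29.7) = 0.003301 K/W
R_brass = L/(kA) = 0.0011/(116×29.7) = 3.193×10^-7 K/W
R_multilayer super-insulation = L/(kA) = 0.16/(0.000795×29.7) = 6.776 K/W
R_carbon steel = L/(kA) = 0.0026/(53.4×29.7) = 1.639×10^-6 K/W
R_total = 6.78 K/W
Q = ΔT / R_total = 205 / 6.78

Q ≈ 30.2 W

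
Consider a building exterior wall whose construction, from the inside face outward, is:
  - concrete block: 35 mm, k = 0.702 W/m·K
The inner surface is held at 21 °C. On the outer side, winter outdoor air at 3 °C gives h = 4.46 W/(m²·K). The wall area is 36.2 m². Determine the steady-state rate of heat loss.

Q ≈ 2380 W

Treating each layer as a thermal resistance in series:
R_concrete block = L/(kA) = 0.035/(0.702×36.2) = 0.001377 K/W
R_outer film = 1/(h_o·A) = 1/(4.46×36.2) = 0.006194 K/W
R_total = 0.007571 K/W
Q = ΔT / R_total = 18 / 0.007571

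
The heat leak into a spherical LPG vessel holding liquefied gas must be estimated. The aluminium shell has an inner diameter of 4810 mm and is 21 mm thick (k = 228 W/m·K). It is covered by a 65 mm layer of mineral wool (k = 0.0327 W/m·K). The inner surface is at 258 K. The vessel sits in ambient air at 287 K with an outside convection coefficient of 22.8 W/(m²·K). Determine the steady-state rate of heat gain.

Q ≈ 1080 W

For a spherical shell R = (1/r₁ − 1/r₂)/(4πk); film R = 1/(h·4πr²). In series:
R_aluminium shell = (1/2.405 − 1/2.426)/(4π×228) = 1.256×10^-6 K/W
R_mineral wool = (1/2.426 − 1/2.491)/(4π×0.0327) = 0.02618 K/W
R_outer film = 1/(h·4πr_o²) = 1/(22.8×4π×2.491²) = 5.625×10^-4 K/W
R_total = 0.02674 K/W
Q = ΔT/R_total = 29/0.02674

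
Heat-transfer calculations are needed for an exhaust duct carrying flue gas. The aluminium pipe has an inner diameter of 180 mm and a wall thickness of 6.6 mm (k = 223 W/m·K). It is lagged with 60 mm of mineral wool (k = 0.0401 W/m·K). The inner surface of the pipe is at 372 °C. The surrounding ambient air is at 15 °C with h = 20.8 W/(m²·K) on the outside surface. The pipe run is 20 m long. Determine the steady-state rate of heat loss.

Q ≈ 3630 W

Treating each annulus and film as a series resistance:
R_aluminium pipe wall = ln(96.6/90)/(2π×223×20) = 2.525×10^-6 K/W
R_mineral wool = ln(156.6/96.6)/(2π×0.0401×20) = 0.09587 K/W
R_outer film = 1/(h_o·2πr_oL) = 1/(20.8×2π×0.1566×20) = 0.002443 K/W
R_total = 0.09832 K/W
Q = ΔT/R_total = 357/0.09832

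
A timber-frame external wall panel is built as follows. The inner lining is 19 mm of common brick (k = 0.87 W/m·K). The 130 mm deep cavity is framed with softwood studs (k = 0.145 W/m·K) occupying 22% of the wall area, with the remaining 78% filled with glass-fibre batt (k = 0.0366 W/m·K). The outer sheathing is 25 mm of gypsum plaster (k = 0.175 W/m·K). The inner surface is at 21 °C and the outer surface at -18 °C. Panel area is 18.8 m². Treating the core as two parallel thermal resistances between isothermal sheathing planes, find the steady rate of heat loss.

Sheathing layers in series; stud and cavity paths in parallel between them.
R_inner = 0.019/(0.87×18.8) = 0.001162 K/W
R_stud  = 0.13/(0.145×0.22×18.8) = 0.2168 K/W
R_cav   = 0.13/(0.0366×0.78×18.8) = 0.2422 K/W
1/R_core = 1/R_stud + 1/R_cav → R_core = 0.1144 K/W
R_outer = 0.025/(0.175×18.8) = 0.007599 K/W
R_total = 0.1232 K/W
Q = ΔT/R_total = 39/0.1232

Q ≈ 317 W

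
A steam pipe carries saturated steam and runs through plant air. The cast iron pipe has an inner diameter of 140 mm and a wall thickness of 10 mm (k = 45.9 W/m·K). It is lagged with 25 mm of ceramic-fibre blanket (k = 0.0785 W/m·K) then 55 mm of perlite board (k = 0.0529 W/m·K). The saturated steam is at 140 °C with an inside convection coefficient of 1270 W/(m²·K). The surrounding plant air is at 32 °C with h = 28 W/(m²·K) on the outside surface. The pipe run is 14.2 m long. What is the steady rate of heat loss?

Q ≈ 826 W

Radial resistances (cylindrical: R_cond = ln(r_o/r_i)/(2πkL), R_conv = 1/(h·2πrL)):
R_inner film = 1/(h_i·2πr₁L) = 1/(1270×2π×0.07×14.2) = 1.261×10^-4 K/W
R_cast iron pipe wall = ln(80/70)/(2π×45.9×14.2) = 3.261×10^-5 K/W
R_ceramic-fibre blanket = ln(105/80)/(2π×0.0785×14.2) = 0.03883 K/W
R_perlite board = ln(160/105)/(2π×0.0529×14.2) = 0.08924 K/W
R_outer film = 1/(h_o·2πr_oL) = 1/(28×2π×0.16×14.2) = 0.002502 K/W
R_total = 0.1307 K/W
Q = ΔT/R_total = 108/0.1307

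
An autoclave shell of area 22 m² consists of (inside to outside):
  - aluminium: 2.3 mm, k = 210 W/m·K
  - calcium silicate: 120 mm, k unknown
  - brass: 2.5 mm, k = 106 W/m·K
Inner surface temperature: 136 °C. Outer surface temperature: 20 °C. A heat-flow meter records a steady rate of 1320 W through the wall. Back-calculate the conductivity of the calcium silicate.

Model the wall as resistances in series:
R_aluminium = L/(kA) = 0.0023/(210×22) = 4.978×10^-7 K/W
R_brass = L/(kA) = 0.0025/(106×22) = 1.072×10^-6 K/W
Sum of known resistances R_other = 1.57×10^-6 K/W
Total R = ΔT/Q = 116/1320 = 0.08788 K/W
R_calcium silicate = R_total − R_other = 0.08788 K/W
k = L/(R·A) = 0.12/(0.08788×22)

k ≈ 0.0621 W/(m·K)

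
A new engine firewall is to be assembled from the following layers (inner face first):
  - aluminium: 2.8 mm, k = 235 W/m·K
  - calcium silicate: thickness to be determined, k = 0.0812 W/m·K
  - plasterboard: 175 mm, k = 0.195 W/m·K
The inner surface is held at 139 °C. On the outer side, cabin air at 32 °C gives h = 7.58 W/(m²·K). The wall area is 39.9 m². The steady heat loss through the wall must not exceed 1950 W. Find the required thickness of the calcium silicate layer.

Treating each layer as a thermal resistance in series:
R_aluminium = L/(kA) = 0.0028/(235×39.9) = 2.986×10^-7 K/W
R_plasterboard = L/(kA) = 0.175/(0.195×39.9) = 0.02249 K/W
R_outer film = 1/(h_o·A) = 1/(7.58×39.9) = 0.003306 K/W
Sum of the known resistances R_other = 0.0258 K/W
Required total resistance R_tot = ΔT/Q_allow = 107/1950 = 0.05487 K/W
R_calcium silicate = R_tot − R_other = 0.02907 K/W
L = R·k·A = 0.02907×0.0812×39.9

L ≈ 94.2 mm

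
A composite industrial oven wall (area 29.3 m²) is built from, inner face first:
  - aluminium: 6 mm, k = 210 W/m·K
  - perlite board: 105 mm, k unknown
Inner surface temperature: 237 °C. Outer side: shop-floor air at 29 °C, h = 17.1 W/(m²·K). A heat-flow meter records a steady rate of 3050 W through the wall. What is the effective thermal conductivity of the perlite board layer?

k ≈ 0.0541 W/(m·K)

Thermal resistances in series:
R_aluminium = L/(kA) = 0.006/(210×29.3) = 9.751×10^-7 K/W
R_outer film = 1/(h_o·A) = 1/(17.1×29.3) = 0.001996 K/W
Sum of known resistances R_other = 0.001997 K/W
Total R = ΔT/Q = 208/3050 = 0.0682 K/W
R_perlite board = R_total − R_other = 0.0662 K/W
k = L/(R·A) = 0.105/(0.0662×29.3)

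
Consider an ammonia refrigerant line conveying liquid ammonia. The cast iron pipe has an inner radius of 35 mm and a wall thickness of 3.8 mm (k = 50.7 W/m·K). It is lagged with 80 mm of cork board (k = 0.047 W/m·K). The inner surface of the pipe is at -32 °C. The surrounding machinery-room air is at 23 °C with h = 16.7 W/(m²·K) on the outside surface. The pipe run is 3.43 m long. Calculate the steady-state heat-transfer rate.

Q ≈ 48.7 W

Per-layer cylindrical resistances, series-summed:
R_cast iron pipe wall = ln(38.8/35)/(2π×50.7×3.43) = 9.433×10^-5 K/W
R_cork board = ln(118.8/38.8)/(2π×0.047×3.43) = 1.105 K/W
R_outer film = 1/(h_o·2πr_oL) = 1/(16.7×2π×0.1188×3.43) = 0.02339 K/W
R_total = 1.128 K/W
Q = ΔT/R_total = 55/1.128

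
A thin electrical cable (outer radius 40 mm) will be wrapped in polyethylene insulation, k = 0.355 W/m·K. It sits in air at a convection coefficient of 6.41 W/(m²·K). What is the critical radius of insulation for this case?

r_cr ≈ 55.4 mm

For a cylinder r_cr = k/h = 0.355/6.41
r_cr = 55.4 mm; since the bare radius (40 mm) is below r_cr, adding a thin layer of insulation will *increase* heat loss.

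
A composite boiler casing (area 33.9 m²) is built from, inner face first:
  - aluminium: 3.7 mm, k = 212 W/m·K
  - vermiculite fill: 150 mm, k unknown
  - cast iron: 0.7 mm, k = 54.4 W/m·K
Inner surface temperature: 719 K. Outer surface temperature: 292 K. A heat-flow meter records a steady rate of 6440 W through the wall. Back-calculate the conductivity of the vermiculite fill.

k ≈ 0.0667 W/(m·K)

Treating each layer as a thermal resistance in series:
R_aluminium = L/(kA) = 0.0037/(212×33.9) = 5.148×10^-7 K/W
R_cast iron = L/(kA) = 0.0007/(54.4×33.9) = 3.796×10^-7 K/W
Sum of known resistances R_other = 8.944×10^-7 K/W
Total R = ΔT/Q = 427/6440 = 0.0663 K/W
R_vermiculite fill = R_total − R_other = 0.0663 K/W
k = L/(R·A) = 0.15/(0.0663×33.9)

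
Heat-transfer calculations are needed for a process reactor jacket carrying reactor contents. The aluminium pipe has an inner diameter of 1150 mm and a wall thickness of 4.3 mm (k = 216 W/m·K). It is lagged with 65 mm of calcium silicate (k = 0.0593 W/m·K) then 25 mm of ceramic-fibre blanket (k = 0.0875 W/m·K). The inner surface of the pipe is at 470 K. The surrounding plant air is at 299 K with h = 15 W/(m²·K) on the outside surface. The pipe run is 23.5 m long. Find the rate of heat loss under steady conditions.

Per-layer cylindrical resistances, series-summed:
R_aluminium pipe wall = ln(579.3/575)/(2π×216×23.5) = 2.336×10^-7 K/W
R_calcium silicate = ln(644.3/579.3)/(2π×0.0593×23.5) = 0.01215 K/W
R_ceramic-fibre blanket = ln(669.3/644.3)/(2π×0.0875×23.5) = 0.002946 K/W
R_outer film = 1/(h_o·2πr_oL) = 1/(15×2π×0.6693×23.5) = 6.746×10^-4 K/W
R_total = 0.01577 K/W
Q = ΔT/R_total = 171/0.01577

Q ≈ 10800 W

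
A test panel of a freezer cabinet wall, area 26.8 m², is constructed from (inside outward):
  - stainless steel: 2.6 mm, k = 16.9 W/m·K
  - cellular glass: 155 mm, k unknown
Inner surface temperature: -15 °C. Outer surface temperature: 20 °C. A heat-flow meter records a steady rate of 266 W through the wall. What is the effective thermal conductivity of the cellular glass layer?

Model the wall as resistances in series:
R_stainless steel = L/(kA) = 0.0026/(16.9×26.8) = 5.741×10^-6 K/W
Sum of known resistances R_other = 5.741×10^-6 K/W
Total R = ΔT/Q = 35/266 = 0.1316 K/W
R_cellular glass = R_total − R_other = 0.1316 K/W
k = L/(R·A) = 0.155/(0.1316×26.8)

k ≈ 0.044 W/(m·K)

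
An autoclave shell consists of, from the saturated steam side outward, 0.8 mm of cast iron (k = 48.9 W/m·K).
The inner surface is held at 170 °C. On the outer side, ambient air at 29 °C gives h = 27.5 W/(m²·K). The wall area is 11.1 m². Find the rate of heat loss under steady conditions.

Using the resistance-network approach (series):
R_cast iron = L/(kA) = 0.0008/(48.9×11.1) = 1.474×10^-6 K/W
R_outer film = 1/(h_o·A) = 1/(27.5×11.1) = 0.003276 K/W
R_total = 0.003277 K/W
Q = ΔT / R_total = 141 / 0.003277

Q ≈ 43000 W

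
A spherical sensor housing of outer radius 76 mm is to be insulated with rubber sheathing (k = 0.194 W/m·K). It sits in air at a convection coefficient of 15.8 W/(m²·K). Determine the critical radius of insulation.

For a sphere r_cr = 2k/h = 2×0.194/15.8
r_cr = 24.6 mm; since the bare radius (76 mm) is above r_cr, any added insulation will reduce heat loss.

r_cr ≈ 24.6 mm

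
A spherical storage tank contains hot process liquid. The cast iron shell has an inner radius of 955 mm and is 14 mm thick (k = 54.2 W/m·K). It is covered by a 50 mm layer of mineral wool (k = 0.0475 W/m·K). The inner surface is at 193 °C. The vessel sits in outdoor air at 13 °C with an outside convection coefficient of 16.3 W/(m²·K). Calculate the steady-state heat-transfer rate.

Spherical conduction: R = (1/r_in − 1/r_out)/(4πk) per layer; series-sum.
R_cast iron shell = (1/0.955 − 1/0.969)/(4π×54.2) = 2.221×10^-5 K/W
R_mineral wool = (1/0.969 − 1/1.019)/(4π×0.0475) = 0.08483 K/W
R_outer film = 1/(h·4πr_o²) = 1/(16.3×4π×1.019²) = 0.004702 K/W
R_total = 0.08956 K/W
Q = ΔT/R_total = 180/0.08956

Q ≈ 2010 W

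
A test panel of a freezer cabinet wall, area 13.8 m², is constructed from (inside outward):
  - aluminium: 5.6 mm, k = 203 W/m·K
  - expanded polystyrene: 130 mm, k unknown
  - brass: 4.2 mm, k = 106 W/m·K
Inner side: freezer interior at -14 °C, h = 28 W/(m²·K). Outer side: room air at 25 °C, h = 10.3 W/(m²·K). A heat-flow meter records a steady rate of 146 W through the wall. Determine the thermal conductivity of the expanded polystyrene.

Thermal resistances in series:
R_inner film = 1/(h_i·A) = 1/(28×13.8) = 0.002588 K/W
R_aluminium = L/(kA) = 0.0056/(203×13.8) = 1.999×10^-6 K/W
R_brass = L/(kA) = 0.0042/(106×13.8) = 2.871×10^-6 K/W
R_outer film = 1/(h_o·A) = 1/(10.3×13.8) = 0.007035 K/W
Sum of known resistances R_other = 0.009628 K/W
Total R = ΔT/Q = 39/146 = 0.2671 K/W
R_expanded polystyrene = R_total − R_other = 0.2575 K/W
k = L/(R·A) = 0.13/(0.2575×13.8)

k ≈ 0.0366 W/(m·K)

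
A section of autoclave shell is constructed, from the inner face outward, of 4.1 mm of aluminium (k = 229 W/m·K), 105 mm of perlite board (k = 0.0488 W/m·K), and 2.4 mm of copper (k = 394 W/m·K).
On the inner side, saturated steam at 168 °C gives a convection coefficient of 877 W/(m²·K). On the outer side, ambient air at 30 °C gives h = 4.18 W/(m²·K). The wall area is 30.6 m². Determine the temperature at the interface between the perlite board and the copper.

Treating each layer as a thermal resistance in series:
R_inner film = 1/(h_i·A) = 1/(877×30.6) = 3.726×10^-5 K/W
R_aluminium = L/(kA) = 0.0041/(229×30.6) = 5.851×10^-7 K/W
R_perlite board = L/(kA) = 0.105/(0.0488×30.6) = 0.07032 K/W
R_copper = L/(kA) = 0.0024/(394×30.6) = 1.991×10^-7 K/W
R_outer film = 1/(h_o·A) = 1/(4.18×30.6) = 0.007818 K/W
R_total = 0.07817 K/W;  Q = ΔT/R_total = 138/0.07817 = 1765 W
T_interface = T_inner − Q·ΣR(inner→interface) = 168 − 1770×0.07035

T ≈ 43.8 °C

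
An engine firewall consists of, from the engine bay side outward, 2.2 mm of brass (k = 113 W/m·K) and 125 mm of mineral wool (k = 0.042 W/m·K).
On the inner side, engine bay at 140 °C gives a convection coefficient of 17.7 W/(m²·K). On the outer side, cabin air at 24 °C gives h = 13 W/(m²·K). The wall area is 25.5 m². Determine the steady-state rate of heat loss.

Using the resistance-network approach (series):
R_inner film = 1/(h_i·A) = 1/(17.7×25.5) = 0.002216 K/W
R_brass = L/(kA) = 0.0022/(113×25.5) = 7.635×10^-7 K/W
R_mineral wool = L/(kA) = 0.125/(0.042×25.5) = 0.1167 K/W
R_outer film = 1/(h_o·A) = 1/(13×25.5) = 0.003017 K/W
R_total = 0.1219 K/W
Q = ΔT / R_total = 116 / 0.1219

Q ≈ 951 W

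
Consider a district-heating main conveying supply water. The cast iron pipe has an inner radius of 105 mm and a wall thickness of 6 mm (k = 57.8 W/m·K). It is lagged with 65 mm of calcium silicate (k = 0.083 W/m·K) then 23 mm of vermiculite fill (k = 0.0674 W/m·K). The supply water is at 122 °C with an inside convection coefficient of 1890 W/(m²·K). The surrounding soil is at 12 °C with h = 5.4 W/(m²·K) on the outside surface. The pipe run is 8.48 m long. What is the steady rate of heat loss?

For a radial system each layer contributes R = ln(r_out/r_in)/(2πkL); films add R = 1/(hA).
R_inner film = 1/(h_i·2πr₁L) = 1/(1890×2π×0.105×8.48) = 9.457×10^-5 K/W
R_cast iron pipe wall = ln(111/105)/(2π×57.8×8.48) = 1.804×10^-5 K/W
R_calcium silicate = ln(176/111)/(2π×0.083×8.48) = 0.1042 K/W
R_vermiculite fill = ln(199/176)/(2π×0.0674×8.48) = 0.0342 K/W
R_outer film = 1/(h_o·2πr_oL) = 1/(5.4×2π×0.199×8.48) = 0.01747 K/W
R_total = 0.156 K/W
Q = ΔT/R_total = 110/0.156

Q ≈ 705 W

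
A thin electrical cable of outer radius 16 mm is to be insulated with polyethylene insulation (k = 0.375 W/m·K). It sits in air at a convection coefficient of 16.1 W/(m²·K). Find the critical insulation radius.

For a cylinder r_cr = k/h = 0.375/16.1
r_cr = 23.3 mm; since the bare radius (16 mm) is below r_cr, adding a thin layer of insulation will *increase* heat loss.

r_cr ≈ 23.3 mm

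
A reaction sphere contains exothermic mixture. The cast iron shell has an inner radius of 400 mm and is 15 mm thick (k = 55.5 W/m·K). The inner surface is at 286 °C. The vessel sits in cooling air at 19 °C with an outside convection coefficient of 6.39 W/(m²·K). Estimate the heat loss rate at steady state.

Each spherical layer contributes R = (1/r_i − 1/r_o)/(4πk):
R_cast iron shell = (1/0.4 − 1/0.415)/(4π×55.5) = 1.296×10^-4 K/W
R_outer film = 1/(h·4πr_o²) = 1/(6.39×4π×0.415²) = 0.07231 K/W
R_total = 0.07244 K/W
Q = ΔT/R_total = 267/0.07244

Q ≈ 3690 W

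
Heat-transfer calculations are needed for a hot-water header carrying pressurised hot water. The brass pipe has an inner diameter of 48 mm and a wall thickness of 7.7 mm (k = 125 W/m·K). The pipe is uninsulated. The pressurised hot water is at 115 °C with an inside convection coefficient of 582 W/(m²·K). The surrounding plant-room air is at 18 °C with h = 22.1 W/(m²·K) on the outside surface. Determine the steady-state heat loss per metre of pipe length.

Treating each annulus and film as a series resistance:
R_inner film = 1/(h_i·2πr₁L) = 1/(582×2π×0.024×1) = 0.01139 K/W
R_brass pipe wall = ln(31.7/24)/(2π×125×1) = 3.543×10^-4 K/W
R_outer film = 1/(h_o·2πr_oL) = 1/(22.1×2π×0.0317×1) = 0.2272 K/W
R_total = 0.2389 K/W
Q = ΔT/R_total = 97/0.2389

q′ ≈ 406 W/m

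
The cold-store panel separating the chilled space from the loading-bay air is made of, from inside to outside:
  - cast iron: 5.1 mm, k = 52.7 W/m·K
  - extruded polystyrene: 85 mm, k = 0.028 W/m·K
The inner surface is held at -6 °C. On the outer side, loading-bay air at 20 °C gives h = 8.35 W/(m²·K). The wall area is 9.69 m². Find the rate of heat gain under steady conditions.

Thermal resistances in series:
R_cast iron = L/(kA) = 0.0051/(52.7×9.69) = 9.987×10^-6 K/W
R_extruded polystyrene = L/(kA) = 0.085/(0.028×9.69) = 0.3133 K/W
R_outer film = 1/(h_o·A) = 1/(8.35×9.69) = 0.01236 K/W
R_total = 0.3257 K/W
Q = ΔT / R_total = 26 / 0.3257

Q ≈ 79.8 W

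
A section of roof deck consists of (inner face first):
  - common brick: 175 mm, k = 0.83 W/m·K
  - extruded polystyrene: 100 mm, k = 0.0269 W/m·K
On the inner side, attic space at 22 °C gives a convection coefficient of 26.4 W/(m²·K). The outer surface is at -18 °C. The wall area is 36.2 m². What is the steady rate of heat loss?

Q ≈ 365 W

Thermal resistances in series:
R_inner film = 1/(h_i·A) = 1/(26.4×36.2) = 0.001046 K/W
R_common brick = L/(kA) = 0.175/(0.83×36.2) = 0.005824 K/W
R_extruded polystyrene = L/(kA) = 0.1/(0.0269×36.2) = 0.1027 K/W
R_total = 0.1096 K/W
Q = ΔT / R_total = 40 / 0.1096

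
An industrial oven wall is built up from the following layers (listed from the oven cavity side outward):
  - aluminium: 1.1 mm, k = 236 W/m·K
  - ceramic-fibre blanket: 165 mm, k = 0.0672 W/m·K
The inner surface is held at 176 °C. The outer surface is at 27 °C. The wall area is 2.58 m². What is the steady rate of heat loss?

Treating each layer as a thermal resistance in series:
R_aluminium = L/(kA) = 0.0011/(236×2.58) = 1.807×10^-6 K/W
R_ceramic-fibre blanket = L/(kA) = 0.165/(0.0672×2.58) = 0.9517 K/W
R_total = 0.9517 K/W
Q = ΔT / R_total = 149 / 0.9517

Q ≈ 157 W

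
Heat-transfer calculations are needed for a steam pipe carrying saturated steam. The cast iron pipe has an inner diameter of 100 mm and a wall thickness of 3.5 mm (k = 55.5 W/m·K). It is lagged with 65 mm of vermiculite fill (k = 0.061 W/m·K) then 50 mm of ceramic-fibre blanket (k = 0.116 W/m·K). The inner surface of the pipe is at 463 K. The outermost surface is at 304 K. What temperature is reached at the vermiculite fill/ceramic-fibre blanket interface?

Treating each annulus and film as a series resistance:
R_cast iron pipe wall = ln(53.5/50)/(2π×55.5×1) = 1.94×10^-4 K/W
R_vermiculite fill = ln(118.5/53.5)/(2π×0.061×1) = 2.075 K/W
R_ceramic-fibre blanket = ln(168.5/118.5)/(2π×0.116×1) = 0.483 K/W
R_total = 2.558 K/W
Q = ΔT/R_total = 159/2.558
Q = 62.2 W/m
T_interface = T_inner − Q·ΣR(inner→interface) = 463 − 62.2×2.075

T ≈ 334 K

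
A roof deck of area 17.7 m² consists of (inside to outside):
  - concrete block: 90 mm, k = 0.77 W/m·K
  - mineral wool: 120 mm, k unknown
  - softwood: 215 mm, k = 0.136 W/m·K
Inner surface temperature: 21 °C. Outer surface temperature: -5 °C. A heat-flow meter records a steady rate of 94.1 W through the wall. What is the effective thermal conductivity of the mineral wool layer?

k ≈ 0.0376 W/(m·K)

Treating each layer as a thermal resistance in series:
R_concrete block = L/(kA) = 0.09/(0.77×17.7) = 0.006604 K/W
R_softwood = L/(kA) = 0.215/(0.136×17.7) = 0.08932 K/W
Sum of known resistances R_other = 0.09592 K/W
Total R = ΔT/Q = 26/94.1 = 0.2763 K/W
R_mineral wool = R_total − R_other = 0.1804 K/W
k = L/(R·A) = 0.12/(0.1804×17.7)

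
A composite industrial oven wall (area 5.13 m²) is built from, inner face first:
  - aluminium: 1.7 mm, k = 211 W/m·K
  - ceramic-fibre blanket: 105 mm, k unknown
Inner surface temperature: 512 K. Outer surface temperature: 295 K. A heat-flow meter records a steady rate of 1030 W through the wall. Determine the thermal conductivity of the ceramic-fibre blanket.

Thermal resistances in series:
R_aluminium = L/(kA) = 0.0017/(211×5.13) = 1.571×10^-6 K/W
Sum of known resistances R_other = 1.571×10^-6 K/W
Total R = ΔT/Q = 217/1030 = 0.2107 K/W
R_ceramic-fibre blanket = R_total − R_other = 0.2107 K/W
k = L/(R·A) = 0.105/(0.2107×5.13)

k ≈ 0.0972 W/(m·K)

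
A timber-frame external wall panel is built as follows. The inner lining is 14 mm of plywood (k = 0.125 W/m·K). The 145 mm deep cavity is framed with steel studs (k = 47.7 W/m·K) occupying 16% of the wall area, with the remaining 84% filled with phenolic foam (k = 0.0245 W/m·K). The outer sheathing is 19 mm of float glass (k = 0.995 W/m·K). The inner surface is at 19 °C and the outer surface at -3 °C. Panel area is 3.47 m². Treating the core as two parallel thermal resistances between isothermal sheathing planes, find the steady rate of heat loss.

Q ≈ 509 W

Sheathing layers in series; stud and cavity paths in parallel between them.
R_inner = 0.014/(0.125×3.47) = 0.03228 K/W
R_stud  = 0.145/(47.7×0.16×3.47) = 0.005475 K/W
R_cav   = 0.145/(0.0245×0.84×3.47) = 2.03 K/W
1/R_core = 1/R_stud + 1/R_cav → R_core = 0.00546 K/W
R_outer = 0.019/(0.995×3.47) = 0.005503 K/W
R_total = 0.04324 K/W
Q = ΔT/R_total = 22/0.04324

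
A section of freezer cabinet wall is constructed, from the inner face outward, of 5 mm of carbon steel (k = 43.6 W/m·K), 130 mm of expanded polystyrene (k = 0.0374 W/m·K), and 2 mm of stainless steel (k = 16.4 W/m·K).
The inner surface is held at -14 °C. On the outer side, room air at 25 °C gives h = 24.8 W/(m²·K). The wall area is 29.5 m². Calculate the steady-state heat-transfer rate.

Q ≈ 327 W

Model the wall as resistances in series:
R_carbon steel = L/(kA) = 0.005/(43.6×29.5) = 3.887×10^-6 K/W
R_expanded polystyrene = L/(kA) = 0.13/(0.0374×29.5) = 0.1178 K/W
R_stainless steel = L/(kA) = 0.002/(16.4×29.5) = 4.134×10^-6 K/W
R_outer film = 1/(h_o·A) = 1/(24.8×29.5) = 0.001367 K/W
R_total = 0.1192 K/W
Q = ΔT / R_total = 39 / 0.1192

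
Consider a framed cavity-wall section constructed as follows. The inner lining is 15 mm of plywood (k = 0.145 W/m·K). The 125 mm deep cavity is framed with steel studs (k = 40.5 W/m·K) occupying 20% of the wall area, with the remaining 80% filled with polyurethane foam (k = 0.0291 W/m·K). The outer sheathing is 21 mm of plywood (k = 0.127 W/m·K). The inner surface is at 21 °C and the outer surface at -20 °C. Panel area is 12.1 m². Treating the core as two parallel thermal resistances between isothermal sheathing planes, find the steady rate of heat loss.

Sheathing layers in series; stud and cavity paths in parallel between them.
R_inner = 0.015/(0.145×12.1) = 0.008549 K/W
R_stud  = 0.125/(40.5×0.2×12.1) = 0.001275 K/W
R_cav   = 0.125/(0.0291×0.8×12.1) = 0.4438 K/W
1/R_core = 1/R_stud + 1/R_cav → R_core = 0.001272 K/W
R_outer = 0.021/(0.127×12.1) = 0.01367 K/W
R_total = 0.02349 K/W
Q = ΔT/R_total = 41/0.02349

Q ≈ 1750 W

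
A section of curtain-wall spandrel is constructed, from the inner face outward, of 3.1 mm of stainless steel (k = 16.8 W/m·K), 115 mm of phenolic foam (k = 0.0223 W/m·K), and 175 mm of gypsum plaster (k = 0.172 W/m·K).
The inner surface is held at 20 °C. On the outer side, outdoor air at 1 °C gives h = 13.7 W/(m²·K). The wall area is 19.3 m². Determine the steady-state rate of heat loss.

Q ≈ 58.7 W

Model the wall as resistances in series:
R_stainless steel = L/(kA) = 0.0031/(16.8×19.3) = 9.561×10^-6 K/W
R_phenolic foam = L/(kA) = 0.115/(0.0223×19.3) = 0.2672 K/W
R_gypsum plaster = L/(kA) = 0.175/(0.172×19.3) = 0.05272 K/W
R_outer film = 1/(h_o·A) = 1/(13.7×19.3) = 0.003782 K/W
R_total = 0.3237 K/W
Q = ΔT / R_total = 19 / 0.3237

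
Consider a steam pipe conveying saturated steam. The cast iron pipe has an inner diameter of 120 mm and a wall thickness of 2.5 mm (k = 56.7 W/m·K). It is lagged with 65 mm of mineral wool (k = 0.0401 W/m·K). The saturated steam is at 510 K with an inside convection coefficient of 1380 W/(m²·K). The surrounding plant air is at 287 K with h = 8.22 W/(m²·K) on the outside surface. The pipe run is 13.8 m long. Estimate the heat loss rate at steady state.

Treating each annulus and film as a series resistance:
R_inner film = 1/(h_i·2πr₁L) = 1/(1380×2π×0.06×13.8) = 1.393×10^-4 K/W
R_cast iron pipe wall = ln(62.5/60)/(2π×56.7×13.8) = 8.303×10^-6 K/W
R_mineral wool = ln(127.5/62.5)/(2π×0.0401×13.8) = 0.205 K/W
R_outer film = 1/(h_o·2πr_oL) = 1/(8.22×2π×0.1275×13.8) = 0.011 K/W
R_total = 0.2162 K/W
Q = ΔT/R_total = 223/0.2162

Q ≈ 1030 W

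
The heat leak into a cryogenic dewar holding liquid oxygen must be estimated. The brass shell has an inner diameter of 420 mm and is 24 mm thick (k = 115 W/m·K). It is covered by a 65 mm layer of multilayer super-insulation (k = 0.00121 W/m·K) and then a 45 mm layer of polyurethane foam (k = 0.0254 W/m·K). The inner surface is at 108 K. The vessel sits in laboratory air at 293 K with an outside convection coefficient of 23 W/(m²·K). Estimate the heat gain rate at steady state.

Spherical conduction: R = (1/r_in − 1/r_out)/(4πk) per layer; series-sum.
R_brass shell = (1/0.21 − 1/0.234)/(4π×115) = 3.38×10^-4 K/W
R_multilayer super-insulation = (1/0.234 − 1/0.299)/(4π×0.00121) = 61.1 K/W
R_polyurethane foam = (1/0.299 − 1/0.344)/(4π×0.0254) = 1.371 K/W
R_outer film = 1/(h·4πr_o²) = 1/(23×4π×0.344²) = 0.02924 K/W
R_total = 62.5 K/W
Q = ΔT/R_total = 185/62.5

Q ≈ 2.96 W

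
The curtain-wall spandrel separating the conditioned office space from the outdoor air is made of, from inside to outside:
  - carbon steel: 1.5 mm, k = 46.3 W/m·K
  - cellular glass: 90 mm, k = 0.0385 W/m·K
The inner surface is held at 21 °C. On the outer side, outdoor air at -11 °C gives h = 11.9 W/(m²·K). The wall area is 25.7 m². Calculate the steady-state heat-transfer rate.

Q ≈ 340 W

Series thermal resistances:
R_carbon steel = L/(kA) = 0.0015/(46.3×25.7) = 1.261×10^-6 K/W
R_cellular glass = L/(kA) = 0.09/(0.0385×25.7) = 0.09096 K/W
R_outer film = 1/(h_o·A) = 1/(11.9×25.7) = 0.00327 K/W
R_total = 0.09423 K/W
Q = ΔT / R_total = 32 / 0.09423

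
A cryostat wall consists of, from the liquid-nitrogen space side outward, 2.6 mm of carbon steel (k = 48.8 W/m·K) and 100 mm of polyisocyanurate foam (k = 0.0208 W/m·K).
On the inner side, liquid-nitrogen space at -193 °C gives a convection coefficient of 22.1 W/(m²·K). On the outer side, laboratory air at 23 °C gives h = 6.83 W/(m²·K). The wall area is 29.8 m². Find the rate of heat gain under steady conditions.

Q ≈ 1290 W

Using the resistance-network approach (series):
R_inner film = 1/(h_i·A) = 1/(22.1×29.8) = 0.001518 K/W
R_carbon steel = L/(kA) = 0.0026/(48.8×29.8) = 1.788×10^-6 K/W
R_polyisocyanurate foam = L/(kA) = 0.1/(0.0208×29.8) = 0.1613 K/W
R_outer film = 1/(h_o·A) = 1/(6.83×29.8) = 0.004913 K/W
R_total = 0.1678 K/W
Q = ΔT / R_total = 216 / 0.1678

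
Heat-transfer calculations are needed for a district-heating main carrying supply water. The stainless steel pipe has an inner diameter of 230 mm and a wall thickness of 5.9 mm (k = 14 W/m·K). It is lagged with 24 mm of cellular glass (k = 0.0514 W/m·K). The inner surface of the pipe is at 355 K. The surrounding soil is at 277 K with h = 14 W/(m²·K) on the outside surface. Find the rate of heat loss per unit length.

Treating each annulus and film as a series resistance:
R_stainless steel pipe wall = ln(120.9/115)/(2π×14×1) = 5.688×10^-4 K/W
R_cellular glass = ln(144.9/120.9)/(2π×0.0514×1) = 0.5607 K/W
R_outer film = 1/(h_o·2πr_oL) = 1/(14×2π×0.1449×1) = 0.07846 K/W
R_total = 0.6397 K/W
Q = ΔT/R_total = 78/0.6397

q′ ≈ 122 W/m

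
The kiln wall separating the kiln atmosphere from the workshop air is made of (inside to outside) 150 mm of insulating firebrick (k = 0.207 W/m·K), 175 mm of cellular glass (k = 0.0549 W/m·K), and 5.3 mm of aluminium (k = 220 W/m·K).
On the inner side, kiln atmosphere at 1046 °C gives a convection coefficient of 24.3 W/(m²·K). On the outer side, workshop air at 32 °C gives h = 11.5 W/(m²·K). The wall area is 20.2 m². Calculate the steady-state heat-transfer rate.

Q ≈ 5070 W

Thermal resistances in series:
R_inner film = 1/(h_i·A) = 1/(24.3×20.2) = 0.002037 K/W
R_insulating firebrick = L/(kA) = 0.15/(0.207×20.2) = 0.03587 K/W
R_cellular glass = L/(kA) = 0.175/(0.0549×20.2) = 0.1578 K/W
R_aluminium = L/(kA) = 0.0053/(220×20.2) = 1.193×10^-6 K/W
R_outer film = 1/(h_o·A) = 1/(11.5×20.2) = 0.004305 K/W
R_total = 0.2 K/W
Q = ΔT / R_total = 1014 / 0.2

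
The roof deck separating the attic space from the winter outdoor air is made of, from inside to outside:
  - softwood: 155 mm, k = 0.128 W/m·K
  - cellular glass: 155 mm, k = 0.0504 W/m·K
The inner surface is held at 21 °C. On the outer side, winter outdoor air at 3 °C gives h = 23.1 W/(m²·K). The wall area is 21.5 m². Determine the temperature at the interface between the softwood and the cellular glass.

T ≈ 16 °C

Model the wall as resistances in series:
R_softwood = L/(kA) = 0.155/(0.128×21.5) = 0.05632 K/W
R_cellular glass = L/(kA) = 0.155/(0.0504×21.5) = 0.143 K/W
R_outer film = 1/(h_o·A) = 1/(23.1×21.5) = 0.002013 K/W
R_total = 0.2014 K/W;  Q = ΔT/R_total = 18/0.2014 = 89.38 W
T_interface = T_inner − Q·ΣR(inner→interface) = 21 − 89.4×0.05632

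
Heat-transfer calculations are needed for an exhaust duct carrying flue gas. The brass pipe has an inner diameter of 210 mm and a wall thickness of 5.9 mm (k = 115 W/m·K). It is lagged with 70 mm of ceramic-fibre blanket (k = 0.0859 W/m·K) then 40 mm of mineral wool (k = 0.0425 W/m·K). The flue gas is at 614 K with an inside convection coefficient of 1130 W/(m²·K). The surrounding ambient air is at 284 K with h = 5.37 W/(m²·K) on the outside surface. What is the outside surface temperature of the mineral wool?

Per-layer cylindrical resistances, series-summed:
R_inner film = 1/(h_i·2πr₁L) = 1/(1130×2π×0.105×1) = 0.001341 K/W
R_brass pipe wall = ln(110.9/105)/(2π×115×1) = 7.566×10^-5 K/W
R_ceramic-fibre blanket = ln(180.9/110.9)/(2π×0.0859×1) = 0.9066 K/W
R_mineral wool = ln(220.9/180.9)/(2π×0.0425×1) = 0.7481 K/W
R_outer film = 1/(h_o·2πr_oL) = 1/(5.37×2π×0.2209×1) = 0.1342 K/W
R_total = 1.79 K/W
Q = ΔT/R_total = 330/1.79
Q = 184 W/m
T_interface = T_inner − Q·ΣR(inner→interface) = 614 − 184×1.656

T ≈ 309 K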